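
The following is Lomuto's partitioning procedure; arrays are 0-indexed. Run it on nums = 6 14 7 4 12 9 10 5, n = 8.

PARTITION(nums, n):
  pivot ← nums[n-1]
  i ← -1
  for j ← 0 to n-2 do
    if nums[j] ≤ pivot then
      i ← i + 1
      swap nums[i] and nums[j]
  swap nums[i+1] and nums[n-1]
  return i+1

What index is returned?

1

pivot = nums[7] = 5; i = -1
j=0: nums[0]=6 > 5 → no swap
j=1: nums[1]=14 > 5 → no swap
j=2: nums[2]=7 > 5 → no swap
j=3: nums[3]=4 ≤ 5 → i=0, swap nums[0],nums[3] → 4 14 7 6 12 9 10 5
j=4: nums[4]=12 > 5 → no swap
j=5: nums[5]=9 > 5 → no swap
j=6: nums[6]=10 > 5 → no swap
final swap nums[1],nums[7] → 4 5 7 6 12 9 10 14; return 1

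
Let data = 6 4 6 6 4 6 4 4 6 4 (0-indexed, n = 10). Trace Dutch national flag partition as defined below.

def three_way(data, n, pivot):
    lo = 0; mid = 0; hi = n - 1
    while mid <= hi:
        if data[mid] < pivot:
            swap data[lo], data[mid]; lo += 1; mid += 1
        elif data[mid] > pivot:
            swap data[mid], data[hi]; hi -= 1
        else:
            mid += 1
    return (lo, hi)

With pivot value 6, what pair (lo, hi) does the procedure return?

pivot = 6; lo=0, mid=0, hi=9
data[mid]=6=6: mid=1
data[mid]=4<6: swap data[0],data[1]; lo=1,mid=2 → 4 6 6 6 4 6 4 4 6 4
data[mid]=6=6: mid=3
data[mid]=6=6: mid=4
data[mid]=4<6: swap data[1],data[4]; lo=2,mid=5 → 4 4 6 6 6 6 4 4 6 4
data[mid]=6=6: mid=6
data[mid]=4<6: swap data[2],data[6]; lo=3,mid=7 → 4 4 4 6 6 6 6 4 6 4
data[mid]=4<6: swap data[3],data[7]; lo=4,mid=8 → 4 4 4 4 6 6 6 6 6 4
data[mid]=6=6: mid=9
data[mid]=4<6: swap data[4],data[9]; lo=5,mid=10 → 4 4 4 4 4 6 6 6 6 6
end: lo=5, hi=9; data = 4 4 4 4 4 6 6 6 6 6

(5, 9)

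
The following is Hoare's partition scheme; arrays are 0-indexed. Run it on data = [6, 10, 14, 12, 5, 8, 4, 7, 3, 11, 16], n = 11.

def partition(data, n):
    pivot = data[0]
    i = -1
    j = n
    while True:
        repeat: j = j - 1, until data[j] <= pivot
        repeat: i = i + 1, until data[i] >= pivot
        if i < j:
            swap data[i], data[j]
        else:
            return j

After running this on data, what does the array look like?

pivot = data[0] = 6; i = -1, j = 11
j→8 (data[8]=3≤6), i→0 (data[0]=6≥6); i<j, swap → [3, 10, 14, 12, 5, 8, 4, 7, 6, 11, 16]
j→6 (data[6]=4≤6), i→1 (data[1]=10≥6); i<j, swap → [3, 4, 14, 12, 5, 8, 10, 7, 6, 11, 16]
j→4 (data[4]=5≤6), i→2 (data[2]=14≥6); i<j, swap → [3, 4, 5, 12, 14, 8, 10, 7, 6, 11, 16]
j→2, i→3; i≥j, return j=2. data = [3, 4, 5, 12, 14, 8, 10, 7, 6, 11, 16]

[3, 4, 5, 12, 14, 8, 10, 7, 6, 11, 16]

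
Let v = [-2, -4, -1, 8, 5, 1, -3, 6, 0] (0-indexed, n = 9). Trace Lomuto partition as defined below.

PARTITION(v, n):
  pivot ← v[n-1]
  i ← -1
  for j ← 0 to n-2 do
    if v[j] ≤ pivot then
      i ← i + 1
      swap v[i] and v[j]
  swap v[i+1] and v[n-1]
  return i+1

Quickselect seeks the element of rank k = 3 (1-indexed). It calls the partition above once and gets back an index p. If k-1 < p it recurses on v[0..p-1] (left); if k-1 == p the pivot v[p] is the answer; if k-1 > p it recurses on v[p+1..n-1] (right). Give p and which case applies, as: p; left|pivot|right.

pivot = v[8] = 0; i = -1
j=0: v[0]=-2 ≤ 0 → i=0, swap v[0],v[0] (no change) → [-2, -4, -1, 8, 5, 1, -3, 6, 0]
j=1: v[1]=-4 ≤ 0 → i=1, swap v[1],v[1] (no change) → [-2, -4, -1, 8, 5, 1, -3, 6, 0]
j=2: v[2]=-1 ≤ 0 → i=2, swap v[2],v[2] (no change) → [-2, -4, -1, 8, 5, 1, -3, 6, 0]
j=3: v[3]=8 > 0 → no swap
j=4: v[4]=5 > 0 → no swap
j=5: v[5]=1 > 0 → no swap
j=6: v[6]=-3 ≤ 0 → i=3, swap v[3],v[6] → [-2, -4, -1, -3, 5, 1, 8, 6, 0]
j=7: v[7]=6 > 0 → no swap
final swap v[4],v[8] → [-2, -4, -1, -3, 0, 1, 8, 6, 5]; return 4
p = 4; k-1 = 2 < 4 ⇒ left

4; left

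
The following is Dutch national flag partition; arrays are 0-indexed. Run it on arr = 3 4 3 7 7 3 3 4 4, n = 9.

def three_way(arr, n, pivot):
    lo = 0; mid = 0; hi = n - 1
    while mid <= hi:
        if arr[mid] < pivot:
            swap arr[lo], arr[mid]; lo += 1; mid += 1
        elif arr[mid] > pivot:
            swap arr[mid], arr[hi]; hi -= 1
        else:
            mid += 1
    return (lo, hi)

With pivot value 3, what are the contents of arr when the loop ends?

3 3 3 3 7 7 4 4 4

pivot = 3; lo=0, mid=0, hi=8
arr[mid]=3=3: mid=1
arr[mid]=4>3: swap arr[1],arr[8]; hi=7 → 3 4 3 7 7 3 3 4 4
arr[mid]=4>3: swap arr[1],arr[7]; hi=6 → 3 4 3 7 7 3 3 4 4
arr[mid]=4>3: swap arr[1],arr[6]; hi=5 → 3 3 3 7 7 3 4 4 4
arr[mid]=3=3: mid=2
arr[mid]=3=3: mid=3
arr[mid]=7>3: swap arr[3],arr[5]; hi=4 → 3 3 3 3 7 7 4 4 4
arr[mid]=3=3: mid=4
arr[mid]=7>3: swap arr[4],arr[4]; hi=3 → 3 3 3 3 7 7 4 4 4
end: lo=0, hi=3; arr = 3 3 3 3 7 7 4 4 4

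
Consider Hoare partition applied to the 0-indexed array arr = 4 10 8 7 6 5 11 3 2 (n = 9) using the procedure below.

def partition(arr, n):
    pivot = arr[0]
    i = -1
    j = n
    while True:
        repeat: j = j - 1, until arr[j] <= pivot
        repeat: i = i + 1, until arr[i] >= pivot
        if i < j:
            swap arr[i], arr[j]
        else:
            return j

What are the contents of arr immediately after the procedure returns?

2 3 8 7 6 5 11 10 4

pivot=4
j stops at 8 (2), i stops at 0 (4); swap ⇒ 2 10 8 7 6 5 11 3 4
j stops at 7 (3), i stops at 1 (10); swap ⇒ 2 3 8 7 6 5 11 10 4
j stops at 1, i stops at 2; i≥j ⇒ return 1. arr=2 3 8 7 6 5 11 10 4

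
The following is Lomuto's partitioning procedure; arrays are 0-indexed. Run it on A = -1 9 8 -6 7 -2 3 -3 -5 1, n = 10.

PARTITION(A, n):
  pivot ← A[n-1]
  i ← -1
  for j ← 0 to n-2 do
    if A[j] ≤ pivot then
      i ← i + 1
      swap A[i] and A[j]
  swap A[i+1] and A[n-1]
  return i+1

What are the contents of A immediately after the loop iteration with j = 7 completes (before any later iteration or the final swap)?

pivot = A[9] = 1; i = -1
j=0: A[0]=-1 ≤ 1 → i=0, swap A[0],A[0] (no change) → -1 9 8 -6 7 -2 3 -3 -5 1
j=1: A[1]=9 > 1 → no swap
j=2: A[2]=8 > 1 → no swap
j=3: A[3]=-6 ≤ 1 → i=1, swap A[1],A[3] → -1 -6 8 9 7 -2 3 -3 -5 1
j=4: A[4]=7 > 1 → no swap
j=5: A[5]=-2 ≤ 1 → i=2, swap A[2],A[5] → -1 -6 -2 9 7 8 3 -3 -5 1
j=6: A[6]=3 > 1 → no swap
j=7: A[7]=-3 ≤ 1 → i=3, swap A[3],A[7] → -1 -6 -2 -3 7 8 3 9 -5 1
(after j=7) A = -1 -6 -2 -3 7 8 3 9 -5 1

-1 -6 -2 -3 7 8 3 9 -5 1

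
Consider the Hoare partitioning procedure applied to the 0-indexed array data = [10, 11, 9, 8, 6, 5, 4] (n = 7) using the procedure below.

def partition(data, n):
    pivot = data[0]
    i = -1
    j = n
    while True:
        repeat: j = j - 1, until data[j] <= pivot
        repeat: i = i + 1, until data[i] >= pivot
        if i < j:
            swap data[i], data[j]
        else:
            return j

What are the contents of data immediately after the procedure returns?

pivot = data[0] = 10; i = -1, j = 7
j→6 (data[6]=4≤10), i→0 (data[0]=10≥10); i<j, swap → [4, 11, 9, 8, 6, 5, 10]
j→5 (data[5]=5≤10), i→1 (data[1]=11≥10); i<j, swap → [4, 5, 9, 8, 6, 11, 10]
j→4, i→5; i≥j, return j=4. data = [4, 5, 9, 8, 6, 11, 10]

[4, 5, 9, 8, 6, 11, 10]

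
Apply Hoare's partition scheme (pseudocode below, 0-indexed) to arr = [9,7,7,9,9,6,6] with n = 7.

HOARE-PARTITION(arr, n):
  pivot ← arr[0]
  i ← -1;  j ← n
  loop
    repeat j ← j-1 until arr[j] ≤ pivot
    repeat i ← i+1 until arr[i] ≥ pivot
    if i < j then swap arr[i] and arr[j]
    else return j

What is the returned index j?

4

pivot=9
j stops at 6 (6), i stops at 0 (9); swap ⇒ [6,7,7,9,9,6,9]
j stops at 5 (6), i stops at 3 (9); swap ⇒ [6,7,7,6,9,9,9]
j stops at 4, i stops at 4; i≥j ⇒ return 4. arr=[6,7,7,6,9,9,9]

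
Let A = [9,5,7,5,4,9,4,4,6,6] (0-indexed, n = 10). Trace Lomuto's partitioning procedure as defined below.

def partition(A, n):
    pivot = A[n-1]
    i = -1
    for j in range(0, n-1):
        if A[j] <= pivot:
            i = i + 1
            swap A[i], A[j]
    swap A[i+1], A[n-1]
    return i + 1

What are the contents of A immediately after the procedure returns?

pivot = A[9] = 6; i = -1
j=0: A[0]=9 > 6 → no swap
j=1: A[1]=5 ≤ 6 → i=0, swap A[0],A[1] → [5,9,7,5,4,9,4,4,6,6]
j=2: A[2]=7 > 6 → no swap
j=3: A[3]=5 ≤ 6 → i=1, swap A[1],A[3] → [5,5,7,9,4,9,4,4,6,6]
j=4: A[4]=4 ≤ 6 → i=2, swap A[2],A[4] → [5,5,4,9,7,9,4,4,6,6]
j=5: A[5]=9 > 6 → no swap
j=6: A[6]=4 ≤ 6 → i=3, swap A[3],A[6] → [5,5,4,4,7,9,9,4,6,6]
j=7: A[7]=4 ≤ 6 → i=4, swap A[4],A[7] → [5,5,4,4,4,9,9,7,6,6]
j=8: A[8]=6 ≤ 6 → i=5, swap A[5],A[8] → [5,5,4,4,4,6,9,7,9,6]
final swap A[6],A[9] → [5,5,4,4,4,6,6,7,9,9]; return 6

[5,5,4,4,4,6,6,7,9,9]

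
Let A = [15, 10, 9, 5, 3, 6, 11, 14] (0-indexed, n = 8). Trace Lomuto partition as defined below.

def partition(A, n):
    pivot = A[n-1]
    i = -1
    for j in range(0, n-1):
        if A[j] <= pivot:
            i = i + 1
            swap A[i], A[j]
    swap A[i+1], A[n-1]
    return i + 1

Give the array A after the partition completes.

pivot=14, i=-1
j=0: 15>14, skip
j=1: 10≤14, i=0, swap(0,1) ⇒ [10, 15, 9, 5, 3, 6, 11, 14]
j=2: 9≤14, i=1, swap(1,2) ⇒ [10, 9, 15, 5, 3, 6, 11, 14]
j=3: 5≤14, i=2, swap(2,3) ⇒ [10, 9, 5, 15, 3, 6, 11, 14]
j=4: 3≤14, i=3, swap(3,4) ⇒ [10, 9, 5, 3, 15, 6, 11, 14]
j=5: 6≤14, i=4, swap(4,5) ⇒ [10, 9, 5, 3, 6, 15, 11, 14]
j=6: 11≤14, i=5, swap(5,6) ⇒ [10, 9, 5, 3, 6, 11, 15, 14]
swap(6,7) ⇒ [10, 9, 5, 3, 6, 11, 14, 15]; return 6

[10, 9, 5, 3, 6, 11, 14, 15]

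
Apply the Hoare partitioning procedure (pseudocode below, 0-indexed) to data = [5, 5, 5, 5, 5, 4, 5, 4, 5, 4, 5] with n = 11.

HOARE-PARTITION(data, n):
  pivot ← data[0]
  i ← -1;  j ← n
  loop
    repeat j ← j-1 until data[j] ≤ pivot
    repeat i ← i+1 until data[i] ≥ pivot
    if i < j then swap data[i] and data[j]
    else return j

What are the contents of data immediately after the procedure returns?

pivot=5
j stops at 10 (5), i stops at 0 (5); swap ⇒ [5, 5, 5, 5, 5, 4, 5, 4, 5, 4, 5]
j stops at 9 (4), i stops at 1 (5); swap ⇒ [5, 4, 5, 5, 5, 4, 5, 4, 5, 5, 5]
j stops at 8 (5), i stops at 2 (5); swap ⇒ [5, 4, 5, 5, 5, 4, 5, 4, 5, 5, 5]
j stops at 7 (4), i stops at 3 (5); swap ⇒ [5, 4, 5, 4, 5, 4, 5, 5, 5, 5, 5]
j stops at 6 (5), i stops at 4 (5); swap ⇒ [5, 4, 5, 4, 5, 4, 5, 5, 5, 5, 5]
j stops at 5, i stops at 6; i≥j ⇒ return 5. data=[5, 4, 5, 4, 5, 4, 5, 5, 5, 5, 5]

[5, 4, 5, 4, 5, 4, 5, 5, 5, 5, 5]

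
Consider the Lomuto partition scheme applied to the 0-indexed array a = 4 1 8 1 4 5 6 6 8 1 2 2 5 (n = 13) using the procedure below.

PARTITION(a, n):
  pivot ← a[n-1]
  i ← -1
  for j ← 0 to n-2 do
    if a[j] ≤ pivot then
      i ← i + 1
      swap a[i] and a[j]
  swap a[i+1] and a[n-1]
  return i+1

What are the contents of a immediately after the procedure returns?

pivot = a[12] = 5; i = -1
j=0: a[0]=4 ≤ 5 → i=0, swap a[0],a[0] (no change) → 4 1 8 1 4 5 6 6 8 1 2 2 5
j=1: a[1]=1 ≤ 5 → i=1, swap a[1],a[1] (no change) → 4 1 8 1 4 5 6 6 8 1 2 2 5
j=2: a[2]=8 > 5 → no swap
j=3: a[3]=1 ≤ 5 → i=2, swap a[2],a[3] → 4 1 1 8 4 5 6 6 8 1 2 2 5
j=4: a[4]=4 ≤ 5 → i=3, swap a[3],a[4] → 4 1 1 4 8 5 6 6 8 1 2 2 5
j=5: a[5]=5 ≤ 5 → i=4, swap a[4],a[5] → 4 1 1 4 5 8 6 6 8 1 2 2 5
j=6: a[6]=6 > 5 → no swap
j=7: a[7]=6 > 5 → no swap
j=8: a[8]=8 > 5 → no swap
j=9: a[9]=1 ≤ 5 → i=5, swap a[5],a[9] → 4 1 1 4 5 1 6 6 8 8 2 2 5
j=10: a[10]=2 ≤ 5 → i=6, swap a[6],a[10] → 4 1 1 4 5 1 2 6 8 8 6 2 5
j=11: a[11]=2 ≤ 5 → i=7, swap a[7],a[11] → 4 1 1 4 5 1 2 2 8 8 6 6 5
final swap a[8],a[12] → 4 1 1 4 5 1 2 2 5 8 6 6 8; return 8

4 1 1 4 5 1 2 2 5 8 6 6 8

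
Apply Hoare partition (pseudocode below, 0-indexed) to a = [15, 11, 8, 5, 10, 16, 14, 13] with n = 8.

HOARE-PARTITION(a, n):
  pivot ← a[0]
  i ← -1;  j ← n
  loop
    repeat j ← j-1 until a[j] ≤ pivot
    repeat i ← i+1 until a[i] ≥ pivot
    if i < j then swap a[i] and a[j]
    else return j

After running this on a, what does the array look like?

[13, 11, 8, 5, 10, 14, 16, 15]

pivot = a[0] = 15; i = -1, j = 8
j→7 (a[7]=13≤15), i→0 (a[0]=15≥15); i<j, swap → [13, 11, 8, 5, 10, 16, 14, 15]
j→6 (a[6]=14≤15), i→5 (a[5]=16≥15); i<j, swap → [13, 11, 8, 5, 10, 14, 16, 15]
j→5, i→6; i≥j, return j=5. a = [13, 11, 8, 5, 10, 14, 16, 15]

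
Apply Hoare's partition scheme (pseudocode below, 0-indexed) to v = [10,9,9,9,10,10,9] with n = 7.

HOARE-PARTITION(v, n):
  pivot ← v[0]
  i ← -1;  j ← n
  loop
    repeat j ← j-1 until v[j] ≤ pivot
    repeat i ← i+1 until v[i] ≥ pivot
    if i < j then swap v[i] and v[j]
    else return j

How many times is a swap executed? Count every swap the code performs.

2

pivot=10
j stops at 6 (9), i stops at 0 (10); swap ⇒ [9,9,9,9,10,10,10]
j stops at 5 (10), i stops at 4 (10); swap ⇒ [9,9,9,9,10,10,10]
j stops at 4, i stops at 5; i≥j ⇒ return 4. v=[9,9,9,9,10,10,10]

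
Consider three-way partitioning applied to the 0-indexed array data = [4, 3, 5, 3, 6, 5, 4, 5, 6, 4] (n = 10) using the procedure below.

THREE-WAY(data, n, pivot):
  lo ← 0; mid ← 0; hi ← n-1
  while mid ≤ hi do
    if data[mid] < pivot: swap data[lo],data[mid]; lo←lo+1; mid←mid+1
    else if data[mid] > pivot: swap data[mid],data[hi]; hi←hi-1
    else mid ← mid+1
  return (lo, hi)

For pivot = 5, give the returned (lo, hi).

pivot = 5; lo=0, mid=0, hi=9
data[mid]=4<5: swap data[0],data[0]; lo=1,mid=1 → [4, 3, 5, 3, 6, 5, 4, 5, 6, 4]
data[mid]=3<5: swap data[1],data[1]; lo=2,mid=2 → [4, 3, 5, 3, 6, 5, 4, 5, 6, 4]
data[mid]=5=5: mid=3
data[mid]=3<5: swap data[2],data[3]; lo=3,mid=4 → [4, 3, 3, 5, 6, 5, 4, 5, 6, 4]
data[mid]=6>5: swap data[4],data[9]; hi=8 → [4, 3, 3, 5, 4, 5, 4, 5, 6, 6]
data[mid]=4<5: swap data[3],data[4]; lo=4,mid=5 → [4, 3, 3, 4, 5, 5, 4, 5, 6, 6]
data[mid]=5=5: mid=6
data[mid]=4<5: swap data[4],data[6]; lo=5,mid=7 → [4, 3, 3, 4, 4, 5, 5, 5, 6, 6]
data[mid]=5=5: mid=8
data[mid]=6>5: swap data[8],data[8]; hi=7 → [4, 3, 3, 4, 4, 5, 5, 5, 6, 6]
end: lo=5, hi=7; data = [4, 3, 3, 4, 4, 5, 5, 5, 6, 6]

(5, 7)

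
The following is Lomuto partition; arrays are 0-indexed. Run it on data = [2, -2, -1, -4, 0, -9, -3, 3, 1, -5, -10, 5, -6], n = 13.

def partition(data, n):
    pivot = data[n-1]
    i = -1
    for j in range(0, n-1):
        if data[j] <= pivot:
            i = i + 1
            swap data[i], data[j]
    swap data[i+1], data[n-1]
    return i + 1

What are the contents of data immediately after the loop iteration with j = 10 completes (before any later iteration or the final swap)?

[-9, -10, -1, -4, 0, 2, -3, 3, 1, -5, -2, 5, -6]

pivot = data[12] = -6; i = -1
j=0: data[0]=2 > -6 → no swap
j=1: data[1]=-2 > -6 → no swap
j=2: data[2]=-1 > -6 → no swap
j=3: data[3]=-4 > -6 → no swap
j=4: data[4]=0 > -6 → no swap
j=5: data[5]=-9 ≤ -6 → i=0, swap data[0],data[5] → [-9, -2, -1, -4, 0, 2, -3, 3, 1, -5, -10, 5, -6]
j=6: data[6]=-3 > -6 → no swap
j=7: data[7]=3 > -6 → no swap
j=8: data[8]=1 > -6 → no swap
j=9: data[9]=-5 > -6 → no swap
j=10: data[10]=-10 ≤ -6 → i=1, swap data[1],data[10] → [-9, -10, -1, -4, 0, 2, -3, 3, 1, -5, -2, 5, -6]
(after j=10) data = [-9, -10, -1, -4, 0, 2, -3, 3, 1, -5, -2, 5, -6]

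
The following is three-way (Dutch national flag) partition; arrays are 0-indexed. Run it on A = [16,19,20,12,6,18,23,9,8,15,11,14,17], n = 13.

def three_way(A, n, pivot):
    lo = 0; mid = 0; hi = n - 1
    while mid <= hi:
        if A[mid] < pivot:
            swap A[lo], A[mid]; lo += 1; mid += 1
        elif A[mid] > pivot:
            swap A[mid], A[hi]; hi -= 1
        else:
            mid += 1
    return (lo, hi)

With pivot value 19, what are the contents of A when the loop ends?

[16,17,12,6,18,14,9,8,15,11,19,23,20]

lo=0 mid=0 hi=12
16<19: swap(0,0), lo=1 mid=1 ⇒ [16,19,20,12,6,18,23,9,8,15,11,14,17]
19=19: mid=2
20>19: swap(2,12), hi=11 ⇒ [16,19,17,12,6,18,23,9,8,15,11,14,20]
17<19: swap(1,2), lo=2 mid=3 ⇒ [16,17,19,12,6,18,23,9,8,15,11,14,20]
12<19: swap(2,3), lo=3 mid=4 ⇒ [16,17,12,19,6,18,23,9,8,15,11,14,20]
6<19: swap(3,4), lo=4 mid=5 ⇒ [16,17,12,6,19,18,23,9,8,15,11,14,20]
18<19: swap(4,5), lo=5 mid=6 ⇒ [16,17,12,6,18,19,23,9,8,15,11,14,20]
23>19: swap(6,11), hi=10 ⇒ [16,17,12,6,18,19,14,9,8,15,11,23,20]
14<19: swap(5,6), lo=6 mid=7 ⇒ [16,17,12,6,18,14,19,9,8,15,11,23,20]
9<19: swap(6,7), lo=7 mid=8 ⇒ [16,17,12,6,18,14,9,19,8,15,11,23,20]
8<19: swap(7,8), lo=8 mid=9 ⇒ [16,17,12,6,18,14,9,8,19,15,11,23,20]
15<19: swap(8,9), lo=9 mid=10 ⇒ [16,17,12,6,18,14,9,8,15,19,11,23,20]
11<19: swap(9,10), lo=10 mid=11 ⇒ [16,17,12,6,18,14,9,8,15,11,19,23,20]
done. lo=10 hi=10; A=[16,17,12,6,18,14,9,8,15,11,19,23,20]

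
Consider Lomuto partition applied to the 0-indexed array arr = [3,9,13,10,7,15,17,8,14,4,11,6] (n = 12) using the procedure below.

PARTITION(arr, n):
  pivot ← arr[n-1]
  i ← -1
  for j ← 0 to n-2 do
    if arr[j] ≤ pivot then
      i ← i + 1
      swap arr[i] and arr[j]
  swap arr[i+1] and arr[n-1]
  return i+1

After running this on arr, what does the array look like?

pivot=6, i=-1
j=0: 3≤6, i=0, swap(0,0) ⇒ [3,9,13,10,7,15,17,8,14,4,11,6]
j=1: 9>6, skip
j=2: 13>6, skip
j=3: 10>6, skip
j=4: 7>6, skip
j=5: 15>6, skip
j=6: 17>6, skip
j=7: 8>6, skip
j=8: 14>6, skip
j=9: 4≤6, i=1, swap(1,9) ⇒ [3,4,13,10,7,15,17,8,14,9,11,6]
j=10: 11>6, skip
swap(2,11) ⇒ [3,4,6,10,7,15,17,8,14,9,11,13]; return 2

[3,4,6,10,7,15,17,8,14,9,11,13]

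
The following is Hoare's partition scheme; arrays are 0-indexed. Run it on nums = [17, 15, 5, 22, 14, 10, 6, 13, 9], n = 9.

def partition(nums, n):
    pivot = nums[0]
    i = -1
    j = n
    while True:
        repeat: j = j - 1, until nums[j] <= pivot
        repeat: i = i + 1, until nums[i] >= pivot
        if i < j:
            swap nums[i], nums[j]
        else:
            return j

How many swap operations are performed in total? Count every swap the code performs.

pivot=17
j stops at 8 (9), i stops at 0 (17); swap ⇒ [9, 15, 5, 22, 14, 10, 6, 13, 17]
j stops at 7 (13), i stops at 3 (22); swap ⇒ [9, 15, 5, 13, 14, 10, 6, 22, 17]
j stops at 6, i stops at 7; i≥j ⇒ return 6. nums=[9, 15, 5, 13, 14, 10, 6, 22, 17]

2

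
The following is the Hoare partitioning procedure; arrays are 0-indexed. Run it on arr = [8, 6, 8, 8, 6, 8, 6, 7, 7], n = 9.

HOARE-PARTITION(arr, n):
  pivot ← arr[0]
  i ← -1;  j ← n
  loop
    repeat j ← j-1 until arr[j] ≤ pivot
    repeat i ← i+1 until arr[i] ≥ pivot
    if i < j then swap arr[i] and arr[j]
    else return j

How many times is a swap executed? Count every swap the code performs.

3

pivot=8
j stops at 8 (7), i stops at 0 (8); swap ⇒ [7, 6, 8, 8, 6, 8, 6, 7, 8]
j stops at 7 (7), i stops at 2 (8); swap ⇒ [7, 6, 7, 8, 6, 8, 6, 8, 8]
j stops at 6 (6), i stops at 3 (8); swap ⇒ [7, 6, 7, 6, 6, 8, 8, 8, 8]
j stops at 5, i stops at 5; i≥j ⇒ return 5. arr=[7, 6, 7, 6, 6, 8, 8, 8, 8]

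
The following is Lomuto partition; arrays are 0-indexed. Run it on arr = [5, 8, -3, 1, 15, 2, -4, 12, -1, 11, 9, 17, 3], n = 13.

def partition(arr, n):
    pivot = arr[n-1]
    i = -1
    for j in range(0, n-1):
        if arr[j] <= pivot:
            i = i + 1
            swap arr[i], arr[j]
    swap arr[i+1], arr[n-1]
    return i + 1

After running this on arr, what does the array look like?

pivot = arr[12] = 3; i = -1
j=0: arr[0]=5 > 3 → no swap
j=1: arr[1]=8 > 3 → no swap
j=2: arr[2]=-3 ≤ 3 → i=0, swap arr[0],arr[2] → [-3, 8, 5, 1, 15, 2, -4, 12, -1, 11, 9, 17, 3]
j=3: arr[3]=1 ≤ 3 → i=1, swap arr[1],arr[3] → [-3, 1, 5, 8, 15, 2, -4, 12, -1, 11, 9, 17, 3]
j=4: arr[4]=15 > 3 → no swap
j=5: arr[5]=2 ≤ 3 → i=2, swap arr[2],arr[5] → [-3, 1, 2, 8, 15, 5, -4, 12, -1, 11, 9, 17, 3]
j=6: arr[6]=-4 ≤ 3 → i=3, swap arr[3],arr[6] → [-3, 1, 2, -4, 15, 5, 8, 12, -1, 11, 9, 17, 3]
j=7: arr[7]=12 > 3 → no swap
j=8: arr[8]=-1 ≤ 3 → i=4, swap arr[4],arr[8] → [-3, 1, 2, -4, -1, 5, 8, 12, 15, 11, 9, 17, 3]
j=9: arr[9]=11 > 3 → no swap
j=10: arr[10]=9 > 3 → no swap
j=11: arr[11]=17 > 3 → no swap
final swap arr[5],arr[12] → [-3, 1, 2, -4, -1, 3, 8, 12, 15, 11, 9, 17, 5]; return 5

[-3, 1, 2, -4, -1, 3, 8, 12, 15, 11, 9, 17, 5]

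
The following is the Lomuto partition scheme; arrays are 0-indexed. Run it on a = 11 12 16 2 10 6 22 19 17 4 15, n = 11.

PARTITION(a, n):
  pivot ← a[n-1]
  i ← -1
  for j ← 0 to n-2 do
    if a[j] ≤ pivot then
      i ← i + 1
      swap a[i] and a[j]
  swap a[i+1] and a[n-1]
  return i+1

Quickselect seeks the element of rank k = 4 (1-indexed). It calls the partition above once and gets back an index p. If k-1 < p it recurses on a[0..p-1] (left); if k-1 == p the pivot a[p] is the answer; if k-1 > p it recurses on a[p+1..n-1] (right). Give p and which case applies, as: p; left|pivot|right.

6; left

pivot=15, i=-1
j=0: 11≤15, i=0, swap(0,0) ⇒ 11 12 16 2 10 6 22 19 17 4 15
j=1: 12≤15, i=1, swap(1,1) ⇒ 11 12 16 2 10 6 22 19 17 4 15
j=2: 16>15, skip
j=3: 2≤15, i=2, swap(2,3) ⇒ 11 12 2 16 10 6 22 19 17 4 15
j=4: 10≤15, i=3, swap(3,4) ⇒ 11 12 2 10 16 6 22 19 17 4 15
j=5: 6≤15, i=4, swap(4,5) ⇒ 11 12 2 10 6 16 22 19 17 4 15
j=6: 22>15, skip
j=7: 19>15, skip
j=8: 17>15, skip
j=9: 4≤15, i=5, swap(5,9) ⇒ 11 12 2 10 6 4 22 19 17 16 15
swap(6,10) ⇒ 11 12 2 10 6 4 15 19 17 16 22; return 6
p = 6; k-1 = 3 < 6 ⇒ left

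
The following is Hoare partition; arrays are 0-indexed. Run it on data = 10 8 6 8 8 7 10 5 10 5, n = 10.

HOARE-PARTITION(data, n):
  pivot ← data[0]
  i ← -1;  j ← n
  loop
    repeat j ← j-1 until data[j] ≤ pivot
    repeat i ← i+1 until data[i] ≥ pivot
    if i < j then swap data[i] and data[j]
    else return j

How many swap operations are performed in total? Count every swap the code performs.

pivot=10
j stops at 9 (5), i stops at 0 (10); swap ⇒ 5 8 6 8 8 7 10 5 10 10
j stops at 8 (10), i stops at 6 (10); swap ⇒ 5 8 6 8 8 7 10 5 10 10
j stops at 7, i stops at 8; i≥j ⇒ return 7. data=5 8 6 8 8 7 10 5 10 10

2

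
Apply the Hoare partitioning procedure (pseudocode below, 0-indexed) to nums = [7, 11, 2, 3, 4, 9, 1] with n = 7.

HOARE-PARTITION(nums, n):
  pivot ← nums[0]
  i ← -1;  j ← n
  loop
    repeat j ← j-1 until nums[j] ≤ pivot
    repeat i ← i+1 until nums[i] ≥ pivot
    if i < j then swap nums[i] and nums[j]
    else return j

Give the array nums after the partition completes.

[1, 4, 2, 3, 11, 9, 7]

pivot = nums[0] = 7; i = -1, j = 7
j→6 (nums[6]=1≤7), i→0 (nums[0]=7≥7); i<j, swap → [1, 11, 2, 3, 4, 9, 7]
j→4 (nums[4]=4≤7), i→1 (nums[1]=11≥7); i<j, swap → [1, 4, 2, 3, 11, 9, 7]
j→3, i→4; i≥j, return j=3. nums = [1, 4, 2, 3, 11, 9, 7]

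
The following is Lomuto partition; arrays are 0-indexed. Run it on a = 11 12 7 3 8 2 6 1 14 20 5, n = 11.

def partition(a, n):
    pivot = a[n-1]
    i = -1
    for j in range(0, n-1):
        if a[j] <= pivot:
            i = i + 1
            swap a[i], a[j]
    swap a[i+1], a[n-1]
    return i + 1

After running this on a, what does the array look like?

3 2 1 5 8 12 6 7 14 20 11

pivot=5, i=-1
j=0: 11>5, skip
j=1: 12>5, skip
j=2: 7>5, skip
j=3: 3≤5, i=0, swap(0,3) ⇒ 3 12 7 11 8 2 6 1 14 20 5
j=4: 8>5, skip
j=5: 2≤5, i=1, swap(1,5) ⇒ 3 2 7 11 8 12 6 1 14 20 5
j=6: 6>5, skip
j=7: 1≤5, i=2, swap(2,7) ⇒ 3 2 1 11 8 12 6 7 14 20 5
j=8: 14>5, skip
j=9: 20>5, skip
swap(3,10) ⇒ 3 2 1 5 8 12 6 7 14 20 11; return 3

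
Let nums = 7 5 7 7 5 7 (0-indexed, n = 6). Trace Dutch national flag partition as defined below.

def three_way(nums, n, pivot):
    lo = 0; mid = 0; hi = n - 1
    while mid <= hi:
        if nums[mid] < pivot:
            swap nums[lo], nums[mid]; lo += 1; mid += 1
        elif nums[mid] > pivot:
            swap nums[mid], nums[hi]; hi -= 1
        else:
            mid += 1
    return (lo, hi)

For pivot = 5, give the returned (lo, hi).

pivot = 5; lo=0, mid=0, hi=5
nums[mid]=7>5: swap nums[0],nums[5]; hi=4 → 7 5 7 7 5 7
nums[mid]=7>5: swap nums[0],nums[4]; hi=3 → 5 5 7 7 7 7
nums[mid]=5=5: mid=1
nums[mid]=5=5: mid=2
nums[mid]=7>5: swap nums[2],nums[3]; hi=2 → 5 5 7 7 7 7
nums[mid]=7>5: swap nums[2],nums[2]; hi=1 → 5 5 7 7 7 7
end: lo=0, hi=1; nums = 5 5 7 7 7 7

(0, 1)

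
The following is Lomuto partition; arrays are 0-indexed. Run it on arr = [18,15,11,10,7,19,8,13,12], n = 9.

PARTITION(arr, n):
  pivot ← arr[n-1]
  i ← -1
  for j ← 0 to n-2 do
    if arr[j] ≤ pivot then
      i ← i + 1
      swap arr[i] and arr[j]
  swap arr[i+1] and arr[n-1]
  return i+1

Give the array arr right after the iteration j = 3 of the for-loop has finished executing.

[11,10,18,15,7,19,8,13,12]

pivot = arr[8] = 12; i = -1
j=0: arr[0]=18 > 12 → no swap
j=1: arr[1]=15 > 12 → no swap
j=2: arr[2]=11 ≤ 12 → i=0, swap arr[0],arr[2] → [11,15,18,10,7,19,8,13,12]
j=3: arr[3]=10 ≤ 12 → i=1, swap arr[1],arr[3] → [11,10,18,15,7,19,8,13,12]
(after j=3) arr = [11,10,18,15,7,19,8,13,12]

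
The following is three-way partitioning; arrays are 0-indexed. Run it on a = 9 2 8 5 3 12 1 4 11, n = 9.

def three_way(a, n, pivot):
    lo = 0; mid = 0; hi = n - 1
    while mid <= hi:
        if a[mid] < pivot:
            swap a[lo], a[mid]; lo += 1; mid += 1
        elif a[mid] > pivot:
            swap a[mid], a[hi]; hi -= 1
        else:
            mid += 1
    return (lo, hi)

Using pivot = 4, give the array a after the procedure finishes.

pivot = 4; lo=0, mid=0, hi=8
a[mid]=9>4: swap a[0],a[8]; hi=7 → 11 2 8 5 3 12 1 4 9
a[mid]=11>4: swap a[0],a[7]; hi=6 → 4 2 8 5 3 12 1 11 9
a[mid]=4=4: mid=1
a[mid]=2<4: swap a[0],a[1]; lo=1,mid=2 → 2 4 8 5 3 12 1 11 9
a[mid]=8>4: swap a[2],a[6]; hi=5 → 2 4 1 5 3 12 8 11 9
a[mid]=1<4: swap a[1],a[2]; lo=2,mid=3 → 2 1 4 5 3 12 8 11 9
a[mid]=5>4: swap a[3],a[5]; hi=4 → 2 1 4 12 3 5 8 11 9
a[mid]=12>4: swap a[3],a[4]; hi=3 → 2 1 4 3 12 5 8 11 9
a[mid]=3<4: swap a[2],a[3]; lo=3,mid=4 → 2 1 3 4 12 5 8 11 9
end: lo=3, hi=3; a = 2 1 3 4 12 5 8 11 9

2 1 3 4 12 5 8 11 9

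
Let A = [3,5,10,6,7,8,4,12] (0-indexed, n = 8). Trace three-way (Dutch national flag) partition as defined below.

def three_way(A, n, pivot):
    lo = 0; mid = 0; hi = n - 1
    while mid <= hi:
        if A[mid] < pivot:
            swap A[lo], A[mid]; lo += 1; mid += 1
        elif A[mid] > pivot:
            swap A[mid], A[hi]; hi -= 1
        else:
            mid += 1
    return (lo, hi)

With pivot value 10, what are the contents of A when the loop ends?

[3,5,6,7,8,4,10,12]

pivot = 10; lo=0, mid=0, hi=7
A[mid]=3<10: swap A[0],A[0]; lo=1,mid=1 → [3,5,10,6,7,8,4,12]
A[mid]=5<10: swap A[1],A[1]; lo=2,mid=2 → [3,5,10,6,7,8,4,12]
A[mid]=10=10: mid=3
A[mid]=6<10: swap A[2],A[3]; lo=3,mid=4 → [3,5,6,10,7,8,4,12]
A[mid]=7<10: swap A[3],A[4]; lo=4,mid=5 → [3,5,6,7,10,8,4,12]
A[mid]=8<10: swap A[4],A[5]; lo=5,mid=6 → [3,5,6,7,8,10,4,12]
A[mid]=4<10: swap A[5],A[6]; lo=6,mid=7 → [3,5,6,7,8,4,10,12]
A[mid]=12>10: swap A[7],A[7]; hi=6 → [3,5,6,7,8,4,10,12]
end: lo=6, hi=6; A = [3,5,6,7,8,4,10,12]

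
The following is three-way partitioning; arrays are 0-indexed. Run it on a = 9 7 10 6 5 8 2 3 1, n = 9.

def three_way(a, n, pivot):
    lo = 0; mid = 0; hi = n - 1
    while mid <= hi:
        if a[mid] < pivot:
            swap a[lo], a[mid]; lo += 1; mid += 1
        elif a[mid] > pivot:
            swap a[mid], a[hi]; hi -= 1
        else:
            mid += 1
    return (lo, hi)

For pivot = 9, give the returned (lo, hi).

(7, 7)

pivot = 9; lo=0, mid=0, hi=8
a[mid]=9=9: mid=1
a[mid]=7<9: swap a[0],a[1]; lo=1,mid=2 → 7 9 10 6 5 8 2 3 1
a[mid]=10>9: swap a[2],a[8]; hi=7 → 7 9 1 6 5 8 2 3 10
a[mid]=1<9: swap a[1],a[2]; lo=2,mid=3 → 7 1 9 6 5 8 2 3 10
a[mid]=6<9: swap a[2],a[3]; lo=3,mid=4 → 7 1 6 9 5 8 2 3 10
a[mid]=5<9: swap a[3],a[4]; lo=4,mid=5 → 7 1 6 5 9 8 2 3 10
a[mid]=8<9: swap a[4],a[5]; lo=5,mid=6 → 7 1 6 5 8 9 2 3 10
a[mid]=2<9: swap a[5],a[6]; lo=6,mid=7 → 7 1 6 5 8 2 9 3 10
a[mid]=3<9: swap a[6],a[7]; lo=7,mid=8 → 7 1 6 5 8 2 3 9 10
end: lo=7, hi=7; a = 7 1 6 5 8 2 3 9 10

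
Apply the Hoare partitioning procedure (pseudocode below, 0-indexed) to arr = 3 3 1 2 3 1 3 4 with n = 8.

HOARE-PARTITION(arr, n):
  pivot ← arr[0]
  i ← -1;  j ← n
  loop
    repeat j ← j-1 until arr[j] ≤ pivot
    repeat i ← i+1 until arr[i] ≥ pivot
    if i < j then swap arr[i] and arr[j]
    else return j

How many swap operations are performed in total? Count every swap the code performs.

pivot = arr[0] = 3; i = -1, j = 8
j→6 (arr[6]=3≤3), i→0 (arr[0]=3≥3); i<j, swap → 3 3 1 2 3 1 3 4
j→5 (arr[5]=1≤3), i→1 (arr[1]=3≥3); i<j, swap → 3 1 1 2 3 3 3 4
j→4, i→4; i≥j, return j=4. arr = 3 1 1 2 3 3 3 4

2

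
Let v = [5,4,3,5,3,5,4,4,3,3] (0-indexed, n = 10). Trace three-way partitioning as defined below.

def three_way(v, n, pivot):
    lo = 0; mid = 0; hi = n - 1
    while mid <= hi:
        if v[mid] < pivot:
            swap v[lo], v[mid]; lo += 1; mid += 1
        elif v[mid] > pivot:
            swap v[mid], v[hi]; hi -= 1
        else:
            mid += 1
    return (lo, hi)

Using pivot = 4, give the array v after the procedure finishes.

lo=0 mid=0 hi=9
5>4: swap(0,9), hi=8 ⇒ [3,4,3,5,3,5,4,4,3,5]
3<4: swap(0,0), lo=1 mid=1 ⇒ [3,4,3,5,3,5,4,4,3,5]
4=4: mid=2
3<4: swap(1,2), lo=2 mid=3 ⇒ [3,3,4,5,3,5,4,4,3,5]
5>4: swap(3,8), hi=7 ⇒ [3,3,4,3,3,5,4,4,5,5]
3<4: swap(2,3), lo=3 mid=4 ⇒ [3,3,3,4,3,5,4,4,5,5]
3<4: swap(3,4), lo=4 mid=5 ⇒ [3,3,3,3,4,5,4,4,5,5]
5>4: swap(5,7), hi=6 ⇒ [3,3,3,3,4,4,4,5,5,5]
4=4: mid=6
4=4: mid=7
done. lo=4 hi=6; v=[3,3,3,3,4,4,4,5,5,5]

[3,3,3,3,4,4,4,5,5,5]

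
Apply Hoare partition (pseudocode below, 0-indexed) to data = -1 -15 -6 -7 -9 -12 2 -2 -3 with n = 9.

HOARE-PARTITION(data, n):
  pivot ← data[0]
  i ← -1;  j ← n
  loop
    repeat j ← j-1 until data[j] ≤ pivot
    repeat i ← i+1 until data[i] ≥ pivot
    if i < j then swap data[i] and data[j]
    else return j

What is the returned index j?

6

pivot = data[0] = -1; i = -1, j = 9
j→8 (data[8]=-3≤-1), i→0 (data[0]=-1≥-1); i<j, swap → -3 -15 -6 -7 -9 -12 2 -2 -1
j→7 (data[7]=-2≤-1), i→6 (data[6]=2≥-1); i<j, swap → -3 -15 -6 -7 -9 -12 -2 2 -1
j→6, i→7; i≥j, return j=6. data = -3 -15 -6 -7 -9 -12 -2 2 -1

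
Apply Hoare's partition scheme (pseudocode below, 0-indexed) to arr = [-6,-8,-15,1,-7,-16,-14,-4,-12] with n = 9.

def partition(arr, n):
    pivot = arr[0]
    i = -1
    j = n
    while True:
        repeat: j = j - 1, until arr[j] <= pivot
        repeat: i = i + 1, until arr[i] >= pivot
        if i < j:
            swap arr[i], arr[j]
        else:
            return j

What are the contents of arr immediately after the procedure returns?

pivot = arr[0] = -6; i = -1, j = 9
j→8 (arr[8]=-12≤-6), i→0 (arr[0]=-6≥-6); i<j, swap → [-12,-8,-15,1,-7,-16,-14,-4,-6]
j→6 (arr[6]=-14≤-6), i→3 (arr[3]=1≥-6); i<j, swap → [-12,-8,-15,-14,-7,-16,1,-4,-6]
j→5, i→6; i≥j, return j=5. arr = [-12,-8,-15,-14,-7,-16,1,-4,-6]

[-12,-8,-15,-14,-7,-16,1,-4,-6]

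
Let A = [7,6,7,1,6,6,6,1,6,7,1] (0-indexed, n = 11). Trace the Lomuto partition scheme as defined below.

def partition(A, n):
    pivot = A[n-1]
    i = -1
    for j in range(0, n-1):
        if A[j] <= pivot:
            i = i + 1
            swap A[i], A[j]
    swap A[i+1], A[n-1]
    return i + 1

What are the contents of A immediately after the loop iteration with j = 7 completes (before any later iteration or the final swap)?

pivot = A[10] = 1; i = -1
j=0: A[0]=7 > 1 → no swap
j=1: A[1]=6 > 1 → no swap
j=2: A[2]=7 > 1 → no swap
j=3: A[3]=1 ≤ 1 → i=0, swap A[0],A[3] → [1,6,7,7,6,6,6,1,6,7,1]
j=4: A[4]=6 > 1 → no swap
j=5: A[5]=6 > 1 → no swap
j=6: A[6]=6 > 1 → no swap
j=7: A[7]=1 ≤ 1 → i=1, swap A[1],A[7] → [1,1,7,7,6,6,6,6,6,7,1]
(after j=7) A = [1,1,7,7,6,6,6,6,6,7,1]

[1,1,7,7,6,6,6,6,6,7,1]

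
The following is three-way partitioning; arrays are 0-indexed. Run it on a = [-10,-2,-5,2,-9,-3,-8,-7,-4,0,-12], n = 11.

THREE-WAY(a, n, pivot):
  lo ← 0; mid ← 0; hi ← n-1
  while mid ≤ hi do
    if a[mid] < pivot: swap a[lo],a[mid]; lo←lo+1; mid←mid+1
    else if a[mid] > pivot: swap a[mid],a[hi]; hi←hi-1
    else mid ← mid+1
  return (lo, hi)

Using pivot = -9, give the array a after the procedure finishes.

lo=0 mid=0 hi=10
-10<-9: swap(0,0), lo=1 mid=1 ⇒ [-10,-2,-5,2,-9,-3,-8,-7,-4,0,-12]
-2>-9: swap(1,10), hi=9 ⇒ [-10,-12,-5,2,-9,-3,-8,-7,-4,0,-2]
-12<-9: swap(1,1), lo=2 mid=2 ⇒ [-10,-12,-5,2,-9,-3,-8,-7,-4,0,-2]
-5>-9: swap(2,9), hi=8 ⇒ [-10,-12,0,2,-9,-3,-8,-7,-4,-5,-2]
0>-9: swap(2,8), hi=7 ⇒ [-10,-12,-4,2,-9,-3,-8,-7,0,-5,-2]
-4>-9: swap(2,7), hi=6 ⇒ [-10,-12,-7,2,-9,-3,-8,-4,0,-5,-2]
-7>-9: swap(2,6), hi=5 ⇒ [-10,-12,-8,2,-9,-3,-7,-4,0,-5,-2]
-8>-9: swap(2,5), hi=4 ⇒ [-10,-12,-3,2,-9,-8,-7,-4,0,-5,-2]
-3>-9: swap(2,4), hi=3 ⇒ [-10,-12,-9,2,-3,-8,-7,-4,0,-5,-2]
-9=-9: mid=3
2>-9: swap(3,3), hi=2 ⇒ [-10,-12,-9,2,-3,-8,-7,-4,0,-5,-2]
done. lo=2 hi=2; a=[-10,-12,-9,2,-3,-8,-7,-4,0,-5,-2]

[-10,-12,-9,2,-3,-8,-7,-4,0,-5,-2]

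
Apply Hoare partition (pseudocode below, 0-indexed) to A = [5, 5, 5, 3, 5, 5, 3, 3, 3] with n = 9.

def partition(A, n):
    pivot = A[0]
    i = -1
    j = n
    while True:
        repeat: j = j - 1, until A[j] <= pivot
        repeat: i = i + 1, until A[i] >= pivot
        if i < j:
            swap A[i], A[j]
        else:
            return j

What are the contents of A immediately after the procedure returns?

[3, 3, 3, 3, 5, 5, 5, 5, 5]

pivot = A[0] = 5; i = -1, j = 9
j→8 (A[8]=3≤5), i→0 (A[0]=5≥5); i<j, swap → [3, 5, 5, 3, 5, 5, 3, 3, 5]
j→7 (A[7]=3≤5), i→1 (A[1]=5≥5); i<j, swap → [3, 3, 5, 3, 5, 5, 3, 5, 5]
j→6 (A[6]=3≤5), i→2 (A[2]=5≥5); i<j, swap → [3, 3, 3, 3, 5, 5, 5, 5, 5]
j→5 (A[5]=5≤5), i→4 (A[4]=5≥5); i<j, swap → [3, 3, 3, 3, 5, 5, 5, 5, 5]
j→4, i→5; i≥j, return j=4. A = [3, 3, 3, 3, 5, 5, 5, 5, 5]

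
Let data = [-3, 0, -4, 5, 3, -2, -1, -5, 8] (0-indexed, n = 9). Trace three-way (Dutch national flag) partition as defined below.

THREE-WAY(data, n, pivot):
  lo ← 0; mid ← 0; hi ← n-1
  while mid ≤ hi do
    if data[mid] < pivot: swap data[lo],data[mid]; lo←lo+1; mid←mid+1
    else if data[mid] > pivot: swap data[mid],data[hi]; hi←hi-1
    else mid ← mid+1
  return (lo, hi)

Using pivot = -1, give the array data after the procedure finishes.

lo=0 mid=0 hi=8
-3<-1: swap(0,0), lo=1 mid=1 ⇒ [-3, 0, -4, 5, 3, -2, -1, -5, 8]
0>-1: swap(1,8), hi=7 ⇒ [-3, 8, -4, 5, 3, -2, -1, -5, 0]
8>-1: swap(1,7), hi=6 ⇒ [-3, -5, -4, 5, 3, -2, -1, 8, 0]
-5<-1: swap(1,1), lo=2 mid=2 ⇒ [-3, -5, -4, 5, 3, -2, -1, 8, 0]
-4<-1: swap(2,2), lo=3 mid=3 ⇒ [-3, -5, -4, 5, 3, -2, -1, 8, 0]
5>-1: swap(3,6), hi=5 ⇒ [-3, -5, -4, -1, 3, -2, 5, 8, 0]
-1=-1: mid=4
3>-1: swap(4,5), hi=4 ⇒ [-3, -5, -4, -1, -2, 3, 5, 8, 0]
-2<-1: swap(3,4), lo=4 mid=5 ⇒ [-3, -5, -4, -2, -1, 3, 5, 8, 0]
done. lo=4 hi=4; data=[-3, -5, -4, -2, -1, 3, 5, 8, 0]

[-3, -5, -4, -2, -1, 3, 5, 8, 0]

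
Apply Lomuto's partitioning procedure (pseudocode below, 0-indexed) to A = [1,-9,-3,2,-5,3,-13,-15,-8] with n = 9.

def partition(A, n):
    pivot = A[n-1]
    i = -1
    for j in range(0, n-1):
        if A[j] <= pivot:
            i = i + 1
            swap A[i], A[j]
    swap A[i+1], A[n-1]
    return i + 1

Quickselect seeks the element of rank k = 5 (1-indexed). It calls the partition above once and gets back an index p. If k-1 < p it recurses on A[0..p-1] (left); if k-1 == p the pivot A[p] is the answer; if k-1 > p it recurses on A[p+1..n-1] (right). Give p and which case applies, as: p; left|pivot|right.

pivot=-8, i=-1
j=0: 1>-8, skip
j=1: -9≤-8, i=0, swap(0,1) ⇒ [-9,1,-3,2,-5,3,-13,-15,-8]
j=2: -3>-8, skip
j=3: 2>-8, skip
j=4: -5>-8, skip
j=5: 3>-8, skip
j=6: -13≤-8, i=1, swap(1,6) ⇒ [-9,-13,-3,2,-5,3,1,-15,-8]
j=7: -15≤-8, i=2, swap(2,7) ⇒ [-9,-13,-15,2,-5,3,1,-3,-8]
swap(3,8) ⇒ [-9,-13,-15,-8,-5,3,1,-3,2]; return 3
p = 3; k-1 = 4 > 3 ⇒ right

3; right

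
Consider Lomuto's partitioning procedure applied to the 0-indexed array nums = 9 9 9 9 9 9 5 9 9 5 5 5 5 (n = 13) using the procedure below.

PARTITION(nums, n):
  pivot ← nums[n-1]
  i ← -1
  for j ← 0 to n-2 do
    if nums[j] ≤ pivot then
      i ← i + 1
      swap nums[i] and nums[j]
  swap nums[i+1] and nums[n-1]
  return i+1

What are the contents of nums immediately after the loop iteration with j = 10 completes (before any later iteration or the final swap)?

pivot=5, i=-1
j=0: 9>5, skip
j=1: 9>5, skip
j=2: 9>5, skip
j=3: 9>5, skip
j=4: 9>5, skip
j=5: 9>5, skip
j=6: 5≤5, i=0, swap(0,6) ⇒ 5 9 9 9 9 9 9 9 9 5 5 5 5
j=7: 9>5, skip
j=8: 9>5, skip
j=9: 5≤5, i=1, swap(1,9) ⇒ 5 5 9 9 9 9 9 9 9 9 5 5 5
j=10: 5≤5, i=2, swap(2,10) ⇒ 5 5 5 9 9 9 9 9 9 9 9 5 5
(after j=10) nums = 5 5 5 9 9 9 9 9 9 9 9 5 5

5 5 5 9 9 9 9 9 9 9 9 5 5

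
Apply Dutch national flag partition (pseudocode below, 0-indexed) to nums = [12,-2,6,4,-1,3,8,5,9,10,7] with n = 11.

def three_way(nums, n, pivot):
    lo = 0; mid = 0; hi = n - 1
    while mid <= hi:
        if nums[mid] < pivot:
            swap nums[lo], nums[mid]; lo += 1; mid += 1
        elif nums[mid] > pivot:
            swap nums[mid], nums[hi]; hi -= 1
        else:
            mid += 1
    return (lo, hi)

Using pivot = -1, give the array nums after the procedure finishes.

[-2,-1,4,6,3,8,5,9,10,7,12]

pivot = -1; lo=0, mid=0, hi=10
nums[mid]=12>-1: swap nums[0],nums[10]; hi=9 → [7,-2,6,4,-1,3,8,5,9,10,12]
nums[mid]=7>-1: swap nums[0],nums[9]; hi=8 → [10,-2,6,4,-1,3,8,5,9,7,12]
nums[mid]=10>-1: swap nums[0],nums[8]; hi=7 → [9,-2,6,4,-1,3,8,5,10,7,12]
nums[mid]=9>-1: swap nums[0],nums[7]; hi=6 → [5,-2,6,4,-1,3,8,9,10,7,12]
nums[mid]=5>-1: swap nums[0],nums[6]; hi=5 → [8,-2,6,4,-1,3,5,9,10,7,12]
nums[mid]=8>-1: swap nums[0],nums[5]; hi=4 → [3,-2,6,4,-1,8,5,9,10,7,12]
nums[mid]=3>-1: swap nums[0],nums[4]; hi=3 → [-1,-2,6,4,3,8,5,9,10,7,12]
nums[mid]=-1=-1: mid=1
nums[mid]=-2<-1: swap nums[0],nums[1]; lo=1,mid=2 → [-2,-1,6,4,3,8,5,9,10,7,12]
nums[mid]=6>-1: swap nums[2],nums[3]; hi=2 → [-2,-1,4,6,3,8,5,9,10,7,12]
nums[mid]=4>-1: swap nums[2],nums[2]; hi=1 → [-2,-1,4,6,3,8,5,9,10,7,12]
end: lo=1, hi=1; nums = [-2,-1,4,6,3,8,5,9,10,7,12]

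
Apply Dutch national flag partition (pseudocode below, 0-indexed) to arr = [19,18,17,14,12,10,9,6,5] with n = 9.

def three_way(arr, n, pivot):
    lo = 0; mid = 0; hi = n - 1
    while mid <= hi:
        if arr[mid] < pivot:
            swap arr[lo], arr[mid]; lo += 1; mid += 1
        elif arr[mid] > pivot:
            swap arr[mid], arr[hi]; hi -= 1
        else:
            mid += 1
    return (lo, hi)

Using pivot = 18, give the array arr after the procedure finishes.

lo=0 mid=0 hi=8
19>18: swap(0,8), hi=7 ⇒ [5,18,17,14,12,10,9,6,19]
5<18: swap(0,0), lo=1 mid=1 ⇒ [5,18,17,14,12,10,9,6,19]
18=18: mid=2
17<18: swap(1,2), lo=2 mid=3 ⇒ [5,17,18,14,12,10,9,6,19]
14<18: swap(2,3), lo=3 mid=4 ⇒ [5,17,14,18,12,10,9,6,19]
12<18: swap(3,4), lo=4 mid=5 ⇒ [5,17,14,12,18,10,9,6,19]
10<18: swap(4,5), lo=5 mid=6 ⇒ [5,17,14,12,10,18,9,6,19]
9<18: swap(5,6), lo=6 mid=7 ⇒ [5,17,14,12,10,9,18,6,19]
6<18: swap(6,7), lo=7 mid=8 ⇒ [5,17,14,12,10,9,6,18,19]
done. lo=7 hi=7; arr=[5,17,14,12,10,9,6,18,19]

[5,17,14,12,10,9,6,18,19]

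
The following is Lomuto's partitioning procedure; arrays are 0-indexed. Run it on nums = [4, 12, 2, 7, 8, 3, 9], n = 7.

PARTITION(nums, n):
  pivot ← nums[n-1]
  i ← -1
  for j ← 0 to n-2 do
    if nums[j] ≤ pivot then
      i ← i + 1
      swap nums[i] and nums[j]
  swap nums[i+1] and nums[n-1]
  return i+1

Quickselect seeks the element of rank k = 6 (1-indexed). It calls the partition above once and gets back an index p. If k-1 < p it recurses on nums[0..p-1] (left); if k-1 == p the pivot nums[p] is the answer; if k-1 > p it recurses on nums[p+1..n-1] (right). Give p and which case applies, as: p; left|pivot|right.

5; pivot

pivot=9, i=-1
j=0: 4≤9, i=0, swap(0,0) ⇒ [4, 12, 2, 7, 8, 3, 9]
j=1: 12>9, skip
j=2: 2≤9, i=1, swap(1,2) ⇒ [4, 2, 12, 7, 8, 3, 9]
j=3: 7≤9, i=2, swap(2,3) ⇒ [4, 2, 7, 12, 8, 3, 9]
j=4: 8≤9, i=3, swap(3,4) ⇒ [4, 2, 7, 8, 12, 3, 9]
j=5: 3≤9, i=4, swap(4,5) ⇒ [4, 2, 7, 8, 3, 12, 9]
swap(5,6) ⇒ [4, 2, 7, 8, 3, 9, 12]; return 5
p = 5; k-1 = 5 == 5 ⇒ pivot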